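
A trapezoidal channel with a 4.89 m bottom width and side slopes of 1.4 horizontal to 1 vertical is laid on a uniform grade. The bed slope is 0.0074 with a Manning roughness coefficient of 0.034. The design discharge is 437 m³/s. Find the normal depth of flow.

y_n = 6.04 m

Manning's equation rearranged: A R^(2/3) = nQ / (1·√S) = 0.034 × 437 / (√0.0074) = 172.7.
Trying y = 7.2 m: A R^(2/3) = 254.7 — high.
Trying y = 5.06 m: A R^(2/3) = 118 — low.
Trying y = 6.04 m: A R^(2/3) = 172.8 — close enough.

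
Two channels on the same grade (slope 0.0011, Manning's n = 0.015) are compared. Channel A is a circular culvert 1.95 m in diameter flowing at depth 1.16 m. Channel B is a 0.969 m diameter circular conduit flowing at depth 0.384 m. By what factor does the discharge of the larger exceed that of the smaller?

Channel A: For a circular section of diameter D = 1.95 m at depth y = 1.16 m, the central angle is θ = 2 arccos(1 − 2y/D) = 3.523 rad. Then A = (D²/8)(θ − sin θ) = 1.852 m² and P = Dθ/2 = 3.435 m. Hydraulic radius R = A/P = 1.852/3.435 = 0.5391 m. Q_A = (1/0.015)·1.852·0.5391^(2/3)·√0.0011 = 2.712 m³/s.
Channel B: For a circular section of diameter D = 0.969 m at depth y = 0.384 m, the central angle is θ = 2 arccos(1 − 2y/D) = 2.724 rad. Then A = (D²/8)(θ − sin θ) = 0.272 m² and P = Dθ/2 = 1.32 m. Hydraulic radius R = A/P = 0.272/1.32 = 0.2062 m. Q_B = (1/0.015)·0.272·0.2062^(2/3)·√0.0011 = 0.2099 m³/s.
The larger discharge is 2.712 m³/s and the smaller is 0.2099 m³/s; the ratio is 12.9.

12.9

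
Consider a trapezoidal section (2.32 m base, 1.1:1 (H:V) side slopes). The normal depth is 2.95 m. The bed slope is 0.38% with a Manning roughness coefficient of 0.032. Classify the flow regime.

With bottom width b = 2.32 m and side slope z = 1.1: A = (b + zy)y = (2.32 + 1.1×2.95)×2.95 = 16.42 m²; P = b + 2y√(1+z²) = 2.32 + 2×2.95×1.487 = 11.09 m.
Hydraulic radius R = A/P = 16.42/11.09 = 1.48 m.
V = (1/n) R^(2/3) √S = (1/0.032) × 1.48^(2/3) × √0.0038 = 2.502 m/s. Hydraulic depth D_h = A/T = 16.42/8.81 = 1.863 m.
Froude number Fr = V/√(g·D_h) = 2.502/√(9.81×1.863) = 0.585, which is less than 1, so the flow is subcritical.

subcritical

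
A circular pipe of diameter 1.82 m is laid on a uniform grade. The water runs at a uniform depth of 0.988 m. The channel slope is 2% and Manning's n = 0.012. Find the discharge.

Q = 10.4 m³/s

For a circular section of diameter D = 1.82 m at depth y = 0.988 m, the central angle is θ = 2 arccos(1 − 2y/D) = 3.313 rad. Then A = (D²/8)(θ − sin θ) = 1.443 m² and P = Dθ/2 = 3.015 m.
Hydraulic radius R = A/P = 1.443/3.015 = 0.4785 m.
Manning's equation: Q = (1/n) A R^(2/3) S^(1/2) = (1/0.012) × 1.443 × 0.4785^(2/3) × 0.02^(1/2) = 10.4 m³/s.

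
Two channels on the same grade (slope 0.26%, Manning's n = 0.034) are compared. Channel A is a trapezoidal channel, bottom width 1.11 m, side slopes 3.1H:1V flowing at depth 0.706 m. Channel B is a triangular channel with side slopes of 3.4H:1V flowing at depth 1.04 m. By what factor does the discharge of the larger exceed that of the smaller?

1.81

Channel A: With bottom width b = 1.11 m and side slope z = 3.1: A = (b + zy)y = (1.11 + 3.1×0.706)×0.706 = 2.329 m²; P = b + 2y√(1+z²) = 1.11 + 2×0.706×3.257 = 5.709 m. Hydraulic radius R = A/P = 2.329/5.709 = 0.4079 m. Q_A = (1/0.034)·2.329·0.4079^(2/3)·√0.0026 = 1.921 m³/s.
Channel B: For a triangular section with side slope z = 3.4: A = zy² = 3.4×1.04² = 3.677 m²; P = 2y√(1+z²) = 2×1.04×3.544 = 7.372 m. Hydraulic radius R = A/P = 3.677/7.372 = 0.4989 m. Q_B = (1/0.034)·3.677·0.4989^(2/3)·√0.0026 = 3.469 m³/s.
The larger discharge is 3.469 m³/s and the smaller is 1.921 m³/s; the ratio is 1.81.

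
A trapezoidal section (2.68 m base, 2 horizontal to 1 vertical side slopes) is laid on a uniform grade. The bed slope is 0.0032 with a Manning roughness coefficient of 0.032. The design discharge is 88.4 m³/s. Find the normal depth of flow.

y_n = 3.47 m

Manning's equation rearranged: A R^(2/3) = nQ / (1·√S) = 0.032 × 88.4 / (√0.0032) = 50.01.
Try y = 4.33 m: A R^(2/3) = 83.75 — high.
Try y = 2.92 m: A R^(2/3) = 33.76 — low.
Try y = 3.47 m: A R^(2/3) = 50.02 — matches.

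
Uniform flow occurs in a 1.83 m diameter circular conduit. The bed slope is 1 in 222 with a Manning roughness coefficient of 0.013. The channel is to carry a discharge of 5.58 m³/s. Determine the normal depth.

y_n = 1.12 m

Manning's equation rearranged: A R^(2/3) = nQ / (1·√S) = 0.013 × 5.58 / (√0.004505) = 1.081.
Try y = 1.38 m: A R^(2/3) = 1.433 — over.
Try y = 0.984 m: A R^(2/3) = 0.8816 — short.
Try y = 1.12 m: A R^(2/3) = 1.081 — matches.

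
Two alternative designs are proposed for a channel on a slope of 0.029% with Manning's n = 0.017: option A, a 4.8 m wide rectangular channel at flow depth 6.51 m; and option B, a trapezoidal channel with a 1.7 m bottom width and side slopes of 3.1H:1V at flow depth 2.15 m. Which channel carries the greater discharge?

Channel A: Flow area A = b·y = 4.8 × 6.51 = 31.25 m². Wetted perimeter P = b + 2y = 4.8 + 2×6.51 = 17.82 m. Hydraulic radius R = A/P = 31.25/17.82 = 1.754 m. Q_A = (1/0.017)·31.25·1.754^(2/3)·√0.00029 = 45.52 m³/s.
Channel B: With bottom width b = 1.7 m and side slope z = 3.1: A = (b + zy)y = (1.7 + 3.1×2.15)×2.15 = 17.98 m²; P = b + 2y√(1+z²) = 1.7 + 2×2.15×3.257 = 15.71 m. Hydraulic radius R = A/P = 17.98/15.71 = 1.145 m. Q_B = (1/0.017)·17.98·1.145^(2/3)·√0.00029 = 19.72 m³/s.
Q_A = 45.52 m³/s vs Q_B = 19.72 m³/s, so channel A carries more.

channel A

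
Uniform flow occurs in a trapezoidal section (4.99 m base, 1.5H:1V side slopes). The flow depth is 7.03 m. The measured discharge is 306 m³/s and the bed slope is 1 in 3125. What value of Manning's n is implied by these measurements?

With bottom width b = 4.99 m and side slope z = 1.5: A = (b + zy)y = (4.99 + 1.5×7.03)×7.03 = 109.2 m²; P = b + 2y√(1+z²) = 4.99 + 2×7.03×1.803 = 30.34 m.
Hydraulic radius R = A/P = 109.2/30.34 = 3.6 m.
Rearranging Manning's equation: n = (1/Q) A R^(2/3) S^(1/2) = (1/306) × 109.2 × 3.6^(2/3) × √0.00032 = 0.015.

n = 0.015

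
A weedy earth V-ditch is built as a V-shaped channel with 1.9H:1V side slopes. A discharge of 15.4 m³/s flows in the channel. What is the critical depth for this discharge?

y_c = 1.68 m

At critical depth, Q² T / (g A³) = 1, i.e. A³/T = Q²/g = 15.4²/9.81 = 24.18.
Trying y = 1.86 m: A³/T = 40.18 — too large.
Trying y = 1.49 m: A³/T = 13.26 — too small.
Trying y = 1.68 m: A³/T = 24.16 — close enough.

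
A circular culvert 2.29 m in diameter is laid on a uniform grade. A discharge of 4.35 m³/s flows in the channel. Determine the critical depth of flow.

y_c = 0.958 m

At critical depth, Q² T / (g A³) = 1, i.e. A³/T = Q²/g = 4.35²/9.81 = 1.929.
Trying y = 1.12 m: A³/T = 3.505 — high.
Trying y = 0.798 m: A³/T = 0.9544 — low.
Trying y = 0.958 m: A³/T = 1.928 — matches.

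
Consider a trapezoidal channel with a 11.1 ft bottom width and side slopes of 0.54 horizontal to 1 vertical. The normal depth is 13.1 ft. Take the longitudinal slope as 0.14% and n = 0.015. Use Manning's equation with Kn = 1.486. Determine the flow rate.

Q = 2860 ft³/s

With bottom width b = 11.1 ft and side slope z = 0.54: A = (b + zy)y = (11.1 + 0.54×13.1)×13.1 = 238.1 ft²; P = b + 2y√(1+z²) = 11.1 + 2×13.1×1.136 = 40.88 ft.
Hydraulic radius R = A/P = 238.1/40.88 = 5.824 ft.
Manning's equation: Q = (1.486/n) A R^(2/3) S^(1/2) = (1.486/0.015) × 238.1 × 5.824^(2/3) × 0.0014^(1/2) = 2860 ft³/s.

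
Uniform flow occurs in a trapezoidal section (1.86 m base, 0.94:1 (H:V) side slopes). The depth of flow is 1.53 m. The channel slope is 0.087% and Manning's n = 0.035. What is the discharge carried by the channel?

With bottom width b = 1.86 m and side slope z = 0.94: A = (b + zy)y = (1.86 + 0.94×1.53)×1.53 = 5.046 m²; P = b + 2y√(1+z²) = 1.86 + 2×1.53×1.372 = 6.06 m.
Hydraulic radius R = A/P = 5.046/6.06 = 0.8328 m.
Manning's equation: Q = (1/n) A R^(2/3) S^(1/2) = (1/0.035) × 5.046 × 0.8328^(2/3) × 0.00087^(1/2) = 3.76 m³/s.

Q = 3.76 m³/s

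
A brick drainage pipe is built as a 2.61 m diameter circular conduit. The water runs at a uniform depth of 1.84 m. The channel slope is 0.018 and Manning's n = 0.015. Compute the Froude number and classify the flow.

For a circular section of diameter D = 2.61 m at depth y = 1.84 m, the central angle is θ = 2 arccos(1 − 2y/D) = 3.986 rad. Then A = (D²/8)(θ − sin θ) = 4.031 m² and P = Dθ/2 = 5.202 m.
Hydraulic radius R = A/P = 4.031/5.202 = 0.7749 m.
V = (1/n) R^(2/3) √S = (1/0.015) × 0.7749^(2/3) × √0.018 = 7.546 m/s. Hydraulic depth D_h = A/T = 4.031/2.381 = 1.693 m.
Froude number Fr = V/√(g·D_h) = 7.546/√(9.81×1.693) = 1.85, which is greater than 1, so the flow is supercritical.

supercritical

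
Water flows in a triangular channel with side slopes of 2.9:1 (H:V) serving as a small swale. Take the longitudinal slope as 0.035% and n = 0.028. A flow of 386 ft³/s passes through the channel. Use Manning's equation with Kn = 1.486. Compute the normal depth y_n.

y_n = 7.57 ft

Manning's equation rearranged: A R^(2/3) = nQ / (1.486·√S) = 0.028 × 386 / (1.486 × √0.00035) = 388.8.
Trying y = 9.34 ft: A R^(2/3) = 680.8 — too large.
Trying y = 6.58 ft: A R^(2/3) = 267.5 — too small.
Trying y = 7.57 ft: A R^(2/3) = 388.8 — matches.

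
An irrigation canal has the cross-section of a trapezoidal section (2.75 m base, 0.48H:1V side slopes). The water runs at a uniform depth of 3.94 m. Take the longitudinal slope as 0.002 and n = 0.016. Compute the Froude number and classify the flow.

With bottom width b = 2.75 m and side slope z = 0.48: A = (b + zy)y = (2.75 + 0.48×3.94)×3.94 = 18.29 m²; P = b + 2y√(1+z²) = 2.75 + 2×3.94×1.109 = 11.49 m.
Hydraulic radius R = A/P = 18.29/11.49 = 1.591 m.
V = (1/n) R^(2/3) √S = (1/0.016) × 1.591^(2/3) × √0.002 = 3.81 m/s. Hydraulic depth D_h = A/T = 18.29/6.532 = 2.799 m.
Froude number Fr = V/√(g·D_h) = 3.81/√(9.81×2.799) = 0.727, which is less than 1, so the flow is subcritical.

subcritical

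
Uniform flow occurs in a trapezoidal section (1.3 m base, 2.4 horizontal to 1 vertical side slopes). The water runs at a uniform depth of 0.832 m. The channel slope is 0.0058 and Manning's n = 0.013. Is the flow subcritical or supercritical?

supercritical

With bottom width b = 1.3 m and side slope z = 2.4: A = (b + zy)y = (1.3 + 2.4×0.832)×0.832 = 2.743 m²; P = b + 2y√(1+z²) = 1.3 + 2×0.832×2.6 = 5.626 m.
Hydraulic radius R = A/P = 2.743/5.626 = 0.4875 m.
V = (1/n) R^(2/3) √S = (1/0.013) × 0.4875^(2/3) × √0.0058 = 3.629 m/s. Hydraulic depth D_h = A/T = 2.743/5.294 = 0.5182 m.
Froude number Fr = V/√(g·D_h) = 3.629/√(9.81×0.5182) = 1.61, which is greater than 1, so the flow is supercritical.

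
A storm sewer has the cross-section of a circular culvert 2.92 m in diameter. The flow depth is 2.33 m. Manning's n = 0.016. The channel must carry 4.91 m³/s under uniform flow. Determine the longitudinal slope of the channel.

For a circular section of diameter D = 2.92 m at depth y = 2.33 m, the central angle is θ = 2 arccos(1 − 2y/D) = 4.418 rad. Then A = (D²/8)(θ − sin θ) = 5.729 m² and P = Dθ/2 = 6.451 m.
Hydraulic radius R = A/P = 5.729/6.451 = 0.8881 m.
From Manning's equation, S = [nQ / (1 A R^(2/3))]² = [0.016 × 4.91 / (1 × 5.729 × 0.8881^(2/3))]² = 0.00022.

S = 0.00022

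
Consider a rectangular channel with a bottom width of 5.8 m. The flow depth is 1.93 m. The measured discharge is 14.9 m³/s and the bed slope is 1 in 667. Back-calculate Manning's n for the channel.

Flow area A = b·y = 5.8 × 1.93 = 11.19 m². Wetted perimeter P = b + 2y = 5.8 + 2×1.93 = 9.66 m.
Hydraulic radius R = A/P = 11.19/9.66 = 1.159 m.
Rearranging Manning's equation: n = (1/Q) A R^(2/3) S^(1/2) = (1/14.9) × 11.19 × 1.159^(2/3) × √0.001499 = 0.0321.

n = 0.0321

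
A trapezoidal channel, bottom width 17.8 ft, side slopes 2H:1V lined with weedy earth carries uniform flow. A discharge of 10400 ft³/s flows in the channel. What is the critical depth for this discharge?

y_c = 13.8 ft

At critical depth, Q² T / (g A³) = 1, i.e. A³/T = Q²/g = 10400²/32.2 = 3359000.
Trying y = 11.9 ft: A³/T = 1855000 — too small.
Trying y = 16.5 ft: A³/T = 7027000 — too large.
Trying y = 13.8 ft: A³/T = 3369000 — close enough.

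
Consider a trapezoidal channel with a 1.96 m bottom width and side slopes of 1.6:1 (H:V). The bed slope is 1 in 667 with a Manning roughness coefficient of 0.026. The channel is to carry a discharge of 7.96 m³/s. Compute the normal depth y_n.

Manning's equation rearranged: A R^(2/3) = nQ / (1·√S) = 0.026 × 7.96 / (√0.001499) = 5.345.
Trying y = 1.04 m: A R^(2/3) = 2.8 — low.
Trying y = 1.76 m: A R^(2/3) = 8.278 — high.
Trying y = 1.43 m: A R^(2/3) = 5.347 — ≈ 5.345.

y_n = 1.43 m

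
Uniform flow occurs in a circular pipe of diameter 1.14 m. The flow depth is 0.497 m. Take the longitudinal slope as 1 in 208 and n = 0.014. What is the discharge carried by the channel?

For a circular section of diameter D = 1.14 m at depth y = 0.497 m, the central angle is θ = 2 arccos(1 − 2y/D) = 2.885 rad. Then A = (D²/8)(θ − sin θ) = 0.4274 m² and P = Dθ/2 = 1.644 m.
Hydraulic radius R = A/P = 0.4274/1.644 = 0.2599 m.
Manning's equation: Q = (1/n) A R^(2/3) S^(1/2) = (1/0.014) × 0.4274 × 0.2599^(2/3) × 0.004808^(1/2) = 0.862 m³/s.

Q = 0.862 m³/s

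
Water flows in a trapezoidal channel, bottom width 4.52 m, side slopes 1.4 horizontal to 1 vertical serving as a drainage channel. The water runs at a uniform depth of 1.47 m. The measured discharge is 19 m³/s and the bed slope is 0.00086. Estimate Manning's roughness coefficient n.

With bottom width b = 4.52 m and side slope z = 1.4: A = (b + zy)y = (4.52 + 1.4×1.47)×1.47 = 9.67 m²; P = b + 2y√(1+z²) = 4.52 + 2×1.47×1.72 = 9.578 m.
Hydraulic radius R = A/P = 9.67/9.578 = 1.01 m.
Rearranging Manning's equation: n = (1/Q) A R^(2/3) S^(1/2) = (1/19) × 9.67 × 1.01^(2/3) × √0.00086 = 0.015.

n = 0.015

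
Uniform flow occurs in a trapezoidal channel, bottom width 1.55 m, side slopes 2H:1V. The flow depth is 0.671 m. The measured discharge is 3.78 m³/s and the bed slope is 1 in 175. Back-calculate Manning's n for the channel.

With bottom width b = 1.55 m and side slope z = 2: A = (b + zy)y = (1.55 + 2×0.671)×0.671 = 1.941 m²; P = b + 2y√(1+z²) = 1.55 + 2×0.671×2.236 = 4.551 m.
Hydraulic radius R = A/P = 1.941/4.551 = 0.4264 m.
Rearranging Manning's equation: n = (1/Q) A R^(2/3) S^(1/2) = (1/3.78) × 1.941 × 0.4264^(2/3) × √0.005714 = 0.022.

n = 0.022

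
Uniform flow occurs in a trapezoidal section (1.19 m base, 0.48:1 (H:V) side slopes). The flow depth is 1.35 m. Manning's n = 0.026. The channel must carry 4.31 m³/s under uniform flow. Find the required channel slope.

S = 0.00409

With bottom width b = 1.19 m and side slope z = 0.48: A = (b + zy)y = (1.19 + 0.48×1.35)×1.35 = 2.481 m²; P = b + 2y√(1+z²) = 1.19 + 2×1.35×1.109 = 4.185 m.
Hydraulic radius R = A/P = 2.481/4.185 = 0.5929 m.
From Manning's equation, S = [nQ / (1 A R^(2/3))]² = [0.026 × 4.31 / (1 × 2.481 × 0.5929^(2/3))]² = 0.00409.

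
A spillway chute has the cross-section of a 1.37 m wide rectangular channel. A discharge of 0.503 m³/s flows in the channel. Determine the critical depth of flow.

For a rectangular channel, critical depth y_c = (q²/g)^(1/3) where q = Q/b = 0.503/1.37 = 0.3672 m²/s.
So y_c = (0.3672²/9.81)^(1/3) = 0.24 m.

y_c = 0.24 m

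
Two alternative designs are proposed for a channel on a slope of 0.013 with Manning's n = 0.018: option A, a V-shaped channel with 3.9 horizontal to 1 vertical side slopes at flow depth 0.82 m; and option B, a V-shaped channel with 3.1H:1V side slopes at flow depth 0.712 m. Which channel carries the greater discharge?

channel A

Channel A: For a triangular section with side slope z = 3.9: A = zy² = 3.9×0.82² = 2.622 m²; P = 2y√(1+z²) = 2×0.82×4.026 = 6.603 m. Hydraulic radius R = A/P = 2.622/6.603 = 0.3972 m. Q_A = (1/0.018)·2.622·0.3972^(2/3)·√0.013 = 8.975 m³/s.
Channel B: For a triangular section with side slope z = 3.1: A = zy² = 3.1×0.712² = 1.572 m²; P = 2y√(1+z²) = 2×0.712×3.257 = 4.638 m. Hydraulic radius R = A/P = 1.572/4.638 = 0.3388 m. Q_B = (1/0.018)·1.572·0.3388^(2/3)·√0.013 = 4.838 m³/s.
Q_A = 8.975 m³/s vs Q_B = 4.838 m³/s, so channel A carries more.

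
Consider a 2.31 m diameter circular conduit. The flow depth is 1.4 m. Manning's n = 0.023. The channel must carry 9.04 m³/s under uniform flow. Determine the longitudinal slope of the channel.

S = 0.011

For a circular section of diameter D = 2.31 m at depth y = 1.4 m, the central angle is θ = 2 arccos(1 − 2y/D) = 3.569 rad. Then A = (D²/8)(θ − sin θ) = 2.657 m² and P = Dθ/2 = 4.122 m.
Hydraulic radius R = A/P = 2.657/4.122 = 0.6446 m.
From Manning's equation, S = [nQ / (1 A R^(2/3))]² = [0.023 × 9.04 / (1 × 2.657 × 0.6446^(2/3))]² = 0.011.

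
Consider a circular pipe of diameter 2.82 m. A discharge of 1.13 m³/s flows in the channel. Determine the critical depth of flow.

At critical depth, Q² T / (g A³) = 1, i.e. A³/T = Q²/g = 1.13²/9.81 = 0.1302.
Trying y = 0.401 m: A³/T = 0.08157 — short.
Trying y = 0.554 m: A³/T = 0.2906 — over.
Trying y = 0.452 m: A³/T = 0.1307 — close enough.

y_c = 0.452 m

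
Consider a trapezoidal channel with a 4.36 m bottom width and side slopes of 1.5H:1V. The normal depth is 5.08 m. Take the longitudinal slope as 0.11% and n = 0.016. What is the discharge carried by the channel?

With bottom width b = 4.36 m and side slope z = 1.5: A = (b + zy)y = (4.36 + 1.5×5.08)×5.08 = 60.86 m²; P = b + 2y√(1+z²) = 4.36 + 2×5.08×1.803 = 22.68 m.
Hydraulic radius R = A/P = 60.86/22.68 = 2.684 m.
Manning's equation: Q = (1/n) A R^(2/3) S^(1/2) = (1/0.016) × 60.86 × 2.684^(2/3) × 0.0011^(1/2) = 244 m³/s.

Q = 244 m³/s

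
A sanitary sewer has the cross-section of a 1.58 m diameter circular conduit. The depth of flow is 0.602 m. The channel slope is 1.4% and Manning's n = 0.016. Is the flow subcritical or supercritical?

For a circular section of diameter D = 1.58 m at depth y = 0.602 m, the central angle is θ = 2 arccos(1 − 2y/D) = 2.661 rad. Then A = (D²/8)(θ − sin θ) = 0.6861 m² and P = Dθ/2 = 2.102 m.
Hydraulic radius R = A/P = 0.6861/2.102 = 0.3264 m.
V = (1/n) R^(2/3) √S = (1/0.016) × 0.3264^(2/3) × √0.014 = 3.506 m/s. Hydraulic depth D_h = A/T = 0.6861/1.535 = 0.4471 m.
Froude number Fr = V/√(g·D_h) = 3.506/√(9.81×0.4471) = 1.67, which is greater than 1, so the flow is supercritical.

supercritical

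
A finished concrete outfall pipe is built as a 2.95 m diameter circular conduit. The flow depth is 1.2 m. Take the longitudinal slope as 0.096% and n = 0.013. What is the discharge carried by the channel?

For a circular section of diameter D = 2.95 m at depth y = 1.2 m, the central angle is θ = 2 arccos(1 − 2y/D) = 2.767 rad. Then A = (D²/8)(θ − sin θ) = 2.611 m² and P = Dθ/2 = 4.081 m.
Hydraulic radius R = A/P = 2.611/4.081 = 0.6398 m.
Manning's equation: Q = (1/n) A R^(2/3) S^(1/2) = (1/0.013) × 2.611 × 0.6398^(2/3) × 0.00096^(1/2) = 4.62 m³/s.

Q = 4.62 m³/s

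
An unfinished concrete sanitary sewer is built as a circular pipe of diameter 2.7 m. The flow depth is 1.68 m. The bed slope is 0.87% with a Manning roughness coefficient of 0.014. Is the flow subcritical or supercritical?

supercritical

For a circular section of diameter D = 2.7 m at depth y = 1.68 m, the central angle is θ = 2 arccos(1 − 2y/D) = 3.635 rad. Then A = (D²/8)(θ − sin θ) = 3.745 m² and P = Dθ/2 = 4.908 m.
Hydraulic radius R = A/P = 3.745/4.908 = 0.763 m.
V = (1/n) R^(2/3) √S = (1/0.014) × 0.763^(2/3) × √0.0087 = 5.563 m/s. Hydraulic depth D_h = A/T = 3.745/2.618 = 1.43 m.
Froude number Fr = V/√(g·D_h) = 5.563/√(9.81×1.43) = 1.49, which is greater than 1, so the flow is supercritical.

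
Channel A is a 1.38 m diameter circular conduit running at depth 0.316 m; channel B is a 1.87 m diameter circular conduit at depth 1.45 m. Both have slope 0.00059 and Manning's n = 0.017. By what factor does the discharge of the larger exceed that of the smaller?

Channel A: For a circular section of diameter D = 1.38 m at depth y = 0.316 m, the central angle is θ = 2 arccos(1 − 2y/D) = 1.996 rad. Then A = (D²/8)(θ − sin θ) = 0.2583 m² and P = Dθ/2 = 1.377 m. Hydraulic radius R = A/P = 0.2583/1.377 = 0.1875 m. Q_A = (1/0.017)·0.2583·0.1875^(2/3)·√0.00059 = 0.1209 m³/s.
Channel B: For a circular section of diameter D = 1.87 m at depth y = 1.45 m, the central angle is θ = 2 arccos(1 − 2y/D) = 4.308 rad. Then A = (D²/8)(θ − sin θ) = 2.285 m² and P = Dθ/2 = 4.028 m. Hydraulic radius R = A/P = 2.285/4.028 = 0.5673 m. Q_B = (1/0.017)·2.285·0.5673^(2/3)·√0.00059 = 2.237 m³/s.
The larger discharge is 2.237 m³/s and the smaller is 0.1209 m³/s; the ratio is 18.5.

18.5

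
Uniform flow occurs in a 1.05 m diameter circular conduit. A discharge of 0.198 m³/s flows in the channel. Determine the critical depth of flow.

At critical depth, Q² T / (g A³) = 1, i.e. A³/T = Q²/g = 0.198²/9.81 = 0.003996.
At y = 0.172 m: A³/T = 0.001019 — short.
At y = 0.244 m: A³/T = 0.004012 — close enough.

y_c = 0.244 m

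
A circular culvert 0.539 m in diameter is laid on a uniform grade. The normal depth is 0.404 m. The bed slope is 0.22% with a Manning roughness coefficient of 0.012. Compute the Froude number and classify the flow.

subcritical

For a circular section of diameter D = 0.539 m at depth y = 0.404 m, the central angle is θ = 2 arccos(1 − 2y/D) = 4.187 rad. Then A = (D²/8)(θ − sin θ) = 0.1834 m² and P = Dθ/2 = 1.128 m.
Hydraulic radius R = A/P = 0.1834/1.128 = 0.1626 m.
V = (1/n) R^(2/3) √S = (1/0.012) × 0.1626^(2/3) × √0.0022 = 1.164 m/s. Hydraulic depth D_h = A/T = 0.1834/0.4671 = 0.3928 m.
Froude number Fr = V/√(g·D_h) = 1.164/√(9.81×0.3928) = 0.593, which is less than 1, so the flow is subcritical.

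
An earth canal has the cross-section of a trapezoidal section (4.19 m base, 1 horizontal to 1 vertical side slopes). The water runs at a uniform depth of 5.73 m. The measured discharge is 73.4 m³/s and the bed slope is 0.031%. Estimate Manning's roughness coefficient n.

With bottom width b = 4.19 m and side slope z = 1: A = (b + zy)y = (4.19 + 1×5.73)×5.73 = 56.84 m²; P = b + 2y√(1+z²) = 4.19 + 2×5.73×1.414 = 20.4 m.
Hydraulic radius R = A/P = 56.84/20.4 = 2.787 m.
Rearranging Manning's equation: n = (1/Q) A R^(2/3) S^(1/2) = (1/73.4) × 56.84 × 2.787^(2/3) × √0.00031 = 0.027.

n = 0.027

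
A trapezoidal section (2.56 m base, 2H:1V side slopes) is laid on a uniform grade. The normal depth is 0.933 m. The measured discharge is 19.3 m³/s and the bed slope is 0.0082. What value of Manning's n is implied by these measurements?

With bottom width b = 2.56 m and side slope z = 2: A = (b + zy)y = (2.56 + 2×0.933)×0.933 = 4.129 m²; P = b + 2y√(1+z²) = 2.56 + 2×0.933×2.236 = 6.733 m.
Hydraulic radius R = A/P = 4.129/6.733 = 0.6134 m.
Rearranging Manning's equation: n = (1/Q) A R^(2/3) S^(1/2) = (1/19.3) × 4.129 × 0.6134^(2/3) × √0.0082 = 0.014.

n = 0.014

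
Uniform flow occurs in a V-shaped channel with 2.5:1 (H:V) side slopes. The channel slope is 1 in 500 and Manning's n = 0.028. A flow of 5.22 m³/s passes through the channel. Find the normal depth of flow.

Manning's equation rearranged: A R^(2/3) = nQ / (1·√S) = 0.028 × 5.22 / (√0.002) = 3.268.
Trying y = 1.66 m: A R^(2/3) = 5.791 — over.
Trying y = 1.34 m: A R^(2/3) = 3.271 — close enough.

y_n = 1.34 m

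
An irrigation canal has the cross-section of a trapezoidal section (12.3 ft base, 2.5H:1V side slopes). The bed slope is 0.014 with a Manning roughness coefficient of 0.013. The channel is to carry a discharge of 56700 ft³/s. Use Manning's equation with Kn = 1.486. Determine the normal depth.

y_n = 17.3 ft

Manning's equation rearranged: A R^(2/3) = nQ / (1.486·√S) = 0.013 × 56700 / (1.486 × √0.014) = 4192.
Try y = 14.3 ft: A R^(2/3) = 2678 — short.
Try y = 17.3 ft: A R^(2/3) = 4193 — close enough.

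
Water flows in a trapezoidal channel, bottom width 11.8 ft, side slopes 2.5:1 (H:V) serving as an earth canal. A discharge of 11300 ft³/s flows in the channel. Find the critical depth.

y_c = 14.5 ft

At critical depth, Q² T / (g A³) = 1, i.e. A³/T = Q²/g = 11300²/32.2 = 3966000.
Try y = 16.1 ft: A³/T = 6376000 — high.
Try y = 12.7 ft: A³/T = 2247000 — low.
Try y = 14.5 ft: A³/T = 4012000 — close enough.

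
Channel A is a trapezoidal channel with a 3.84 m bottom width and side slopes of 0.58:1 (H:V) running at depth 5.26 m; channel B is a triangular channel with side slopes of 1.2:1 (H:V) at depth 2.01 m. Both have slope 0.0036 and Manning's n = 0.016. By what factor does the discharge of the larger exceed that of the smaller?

Channel A: With bottom width b = 3.84 m and side slope z = 0.58: A = (b + zy)y = (3.84 + 0.58×5.26)×5.26 = 36.25 m²; P = b + 2y√(1+z²) = 3.84 + 2×5.26×1.156 = 16 m. Hydraulic radius R = A/P = 36.25/16 = 2.265 m. Q_A = (1/0.016)·36.25·2.265^(2/3)·√0.0036 = 234.4 m³/s.
Channel B: For a triangular section with side slope z = 1.2: A = zy² = 1.2×2.01² = 4.848 m²; P = 2y√(1+z²) = 2×2.01×1.562 = 6.279 m. Hydraulic radius R = A/P = 4.848/6.279 = 0.7721 m. Q_B = (1/0.016)·4.848·0.7721^(2/3)·√0.0036 = 15.3 m³/s.
The larger discharge is 234.4 m³/s and the smaller is 15.3 m³/s; the ratio is 15.3.

15.3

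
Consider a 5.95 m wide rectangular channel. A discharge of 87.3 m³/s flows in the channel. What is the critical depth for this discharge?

y_c = 2.8 m

For a rectangular channel, critical depth y_c = (q²/g)^(1/3) where q = Q/b = 87.3/5.95 = 14.67 m²/s.
So y_c = (14.67²/9.81)^(1/3) = 2.8 m.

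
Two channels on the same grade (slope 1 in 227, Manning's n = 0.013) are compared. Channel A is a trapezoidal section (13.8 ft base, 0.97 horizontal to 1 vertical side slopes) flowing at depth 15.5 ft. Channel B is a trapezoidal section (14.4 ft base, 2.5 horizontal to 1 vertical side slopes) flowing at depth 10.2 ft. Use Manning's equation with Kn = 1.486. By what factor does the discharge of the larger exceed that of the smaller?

Channel A: With bottom width b = 13.8 ft and side slope z = 0.97: A = (b + zy)y = (13.8 + 0.97×15.5)×15.5 = 446.9 ft²; P = b + 2y√(1+z²) = 13.8 + 2×15.5×1.393 = 56.99 ft. Hydraulic radius R = A/P = 446.9/56.99 = 7.843 ft. Q_A = (1.486/0.013)·446.9·7.843^(2/3)·√0.004405 = 13390 ft³/s.
Channel B: With bottom width b = 14.4 ft and side slope z = 2.5: A = (b + zy)y = (14.4 + 2.5×10.2)×10.2 = 407 ft²; P = b + 2y√(1+z²) = 14.4 + 2×10.2×2.693 = 69.33 ft. Hydraulic radius R = A/P = 407/69.33 = 5.87 ft. Q_B = (1.486/0.013)·407·5.87^(2/3)·√0.004405 = 10050 ft³/s.
The larger discharge is 13390 ft³/s and the smaller is 10050 ft³/s; the ratio is 1.33.

1.33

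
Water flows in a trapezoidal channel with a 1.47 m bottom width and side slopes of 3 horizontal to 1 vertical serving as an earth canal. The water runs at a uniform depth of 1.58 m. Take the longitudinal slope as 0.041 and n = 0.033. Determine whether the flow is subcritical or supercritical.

supercritical

With bottom width b = 1.47 m and side slope z = 3: A = (b + zy)y = (1.47 + 3×1.58)×1.58 = 9.812 m²; P = b + 2y√(1+z²) = 1.47 + 2×1.58×3.162 = 11.46 m.
Hydraulic radius R = A/P = 9.812/11.46 = 0.856 m.
V = (1/n) R^(2/3) √S = (1/0.033) × 0.856^(2/3) × √0.041 = 5.532 m/s. Hydraulic depth D_h = A/T = 9.812/10.95 = 0.8961 m.
Froude number Fr = V/√(g·D_h) = 5.532/√(9.81×0.8961) = 1.87, which is greater than 1, so the flow is supercritical.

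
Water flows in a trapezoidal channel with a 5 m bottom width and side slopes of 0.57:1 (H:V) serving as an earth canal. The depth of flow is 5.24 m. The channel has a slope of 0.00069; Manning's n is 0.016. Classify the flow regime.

With bottom width b = 5 m and side slope z = 0.57: A = (b + zy)y = (5 + 0.57×5.24)×5.24 = 41.85 m²; P = b + 2y√(1+z²) = 5 + 2×5.24×1.151 = 17.06 m.
Hydraulic radius R = A/P = 41.85/17.06 = 2.453 m.
V = (1/n) R^(2/3) √S = (1/0.016) × 2.453^(2/3) × √0.00069 = 2.986 m/s. Hydraulic depth D_h = A/T = 41.85/10.97 = 3.814 m.
Froude number Fr = V/√(g·D_h) = 2.986/√(9.81×3.814) = 0.488, which is less than 1, so the flow is subcritical.

subcritical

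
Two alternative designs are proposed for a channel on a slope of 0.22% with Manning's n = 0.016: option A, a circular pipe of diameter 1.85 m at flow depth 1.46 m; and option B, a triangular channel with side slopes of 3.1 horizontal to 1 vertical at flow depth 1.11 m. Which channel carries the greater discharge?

channel B

Channel A: For a circular section of diameter D = 1.85 m at depth y = 1.46 m, the central angle is θ = 2 arccos(1 − 2y/D) = 4.375 rad. Then A = (D²/8)(θ − sin θ) = 2.275 m² and P = Dθ/2 = 4.047 m. Hydraulic radius R = A/P = 2.275/4.047 = 0.5623 m. Q_A = (1/0.016)·2.275·0.5623^(2/3)·√0.0022 = 4.544 m³/s.
Channel B: For a triangular section with side slope z = 3.1: A = zy² = 3.1×1.11² = 3.82 m²; P = 2y√(1+z²) = 2×1.11×3.257 = 7.231 m. Hydraulic radius R = A/P = 3.82/7.231 = 0.5282 m. Q_B = (1/0.016)·3.82·0.5282^(2/3)·√0.0022 = 7.316 m³/s.
Q_A = 4.544 m³/s vs Q_B = 7.316 m³/s, so channel B carries more.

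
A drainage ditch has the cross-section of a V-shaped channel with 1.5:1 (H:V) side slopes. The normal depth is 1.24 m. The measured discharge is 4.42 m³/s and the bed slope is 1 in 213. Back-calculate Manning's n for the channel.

n = 0.023

For a triangular section with side slope z = 1.5: A = zy² = 1.5×1.24² = 2.306 m²; P = 2y√(1+z²) = 2×1.24×1.803 = 4.471 m.
Hydraulic radius R = A/P = 2.306/4.471 = 0.5159 m.
Rearranging Manning's equation: n = (1/Q) A R^(2/3) S^(1/2) = (1/4.42) × 2.306 × 0.5159^(2/3) × √0.004695 = 0.023.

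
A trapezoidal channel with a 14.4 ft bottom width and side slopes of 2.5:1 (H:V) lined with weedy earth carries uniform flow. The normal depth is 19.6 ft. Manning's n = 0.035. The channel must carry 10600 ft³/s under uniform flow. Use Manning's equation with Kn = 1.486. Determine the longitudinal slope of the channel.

S = 0.00179

With bottom width b = 14.4 ft and side slope z = 2.5: A = (b + zy)y = (14.4 + 2.5×19.6)×19.6 = 1243 ft²; P = b + 2y√(1+z²) = 14.4 + 2×19.6×2.693 = 119.9 ft.
Hydraulic radius R = A/P = 1243/119.9 = 10.36 ft.
From Manning's equation, S = [nQ / (1.486 A R^(2/3))]² = [0.035 × 10600 / (1.486 × 1243 × 10.36^(2/3))]² = 0.00179.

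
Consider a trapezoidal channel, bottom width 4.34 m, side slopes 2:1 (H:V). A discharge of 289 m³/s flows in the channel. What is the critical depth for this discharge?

y_c = 4.36 m

At critical depth, Q² T / (g A³) = 1, i.e. A³/T = Q²/g = 289²/9.81 = 8514.
Try y = 3.7 m: A³/T = 4282 — short.
Try y = 4.36 m: A³/T = 8477 — close enough.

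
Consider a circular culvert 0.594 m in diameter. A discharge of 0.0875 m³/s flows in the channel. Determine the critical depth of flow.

y_c = 0.188 m

At critical depth, Q² T / (g A³) = 1, i.e. A³/T = Q²/g = 0.0875²/9.81 = 0.0007805.
Trying y = 0.132 m: A³/T = 0.0001952 — low.
Trying y = 0.207 m: A³/T = 0.001121 — high.
Trying y = 0.188 m: A³/T = 0.0007726 — close enough.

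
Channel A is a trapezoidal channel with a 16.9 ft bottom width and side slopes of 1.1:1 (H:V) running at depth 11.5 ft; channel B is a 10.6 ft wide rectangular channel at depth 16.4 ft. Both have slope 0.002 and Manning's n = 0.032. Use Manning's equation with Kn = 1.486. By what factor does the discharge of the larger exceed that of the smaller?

2.74

Channel A: With bottom width b = 16.9 ft and side slope z = 1.1: A = (b + zy)y = (16.9 + 1.1×11.5)×11.5 = 339.8 ft²; P = b + 2y√(1+z²) = 16.9 + 2×11.5×1.487 = 51.09 ft. Hydraulic radius R = A/P = 339.8/51.09 = 6.651 ft. Q_A = (1.486/0.032)·339.8·6.651^(2/3)·√0.002 = 2496 ft³/s.
Channel B: Flow area A = b·y = 10.6 × 16.4 = 173.8 ft². Wetted perimeter P = b + 2y = 10.6 + 2×16.4 = 43.4 ft. Hydraulic radius R = A/P = 173.8/43.4 = 4.006 ft. Q_B = (1.486/0.032)·173.8·4.006^(2/3)·√0.002 = 910.6 ft³/s.
The larger discharge is 2496 ft³/s and the smaller is 910.6 ft³/s; the ratio is 2.74.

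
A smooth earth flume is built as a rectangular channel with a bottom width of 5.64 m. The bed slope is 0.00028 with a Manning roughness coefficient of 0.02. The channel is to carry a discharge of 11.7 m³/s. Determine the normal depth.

Manning's equation rearranged: A R^(2/3) = nQ / (1·√S) = 0.02 × 11.7 / (√0.00028) = 13.98.
Try y = 1.66 m: A R^(2/3) = 9.641 — too small.
Try y = 2.17 m: A R^(2/3) = 14.02 — matches.

y_n = 2.17 m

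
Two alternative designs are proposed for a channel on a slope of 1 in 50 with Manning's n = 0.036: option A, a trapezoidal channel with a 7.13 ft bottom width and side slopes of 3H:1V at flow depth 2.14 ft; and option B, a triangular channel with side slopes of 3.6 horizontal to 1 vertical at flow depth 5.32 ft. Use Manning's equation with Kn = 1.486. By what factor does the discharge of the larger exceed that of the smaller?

Channel A: With bottom width b = 7.13 ft and side slope z = 3: A = (b + zy)y = (7.13 + 3×2.14)×2.14 = 29 ft²; P = b + 2y√(1+z²) = 7.13 + 2×2.14×3.162 = 20.66 ft. Hydraulic radius R = A/P = 29/20.66 = 1.403 ft. Q_A = (1.486/0.036)·29·1.403^(2/3)·√0.02 = 212.2 ft³/s.
Channel B: For a triangular section with side slope z = 3.6: A = zy² = 3.6×5.32² = 101.9 ft²; P = 2y√(1+z²) = 2×5.32×3.736 = 39.75 ft. Hydraulic radius R = A/P = 101.9/39.75 = 2.563 ft. Q_B = (1.486/0.036)·101.9·2.563^(2/3)·√0.02 = 1114 ft³/s.
The larger discharge is 1114 ft³/s and the smaller is 212.2 ft³/s; the ratio is 5.25.

5.25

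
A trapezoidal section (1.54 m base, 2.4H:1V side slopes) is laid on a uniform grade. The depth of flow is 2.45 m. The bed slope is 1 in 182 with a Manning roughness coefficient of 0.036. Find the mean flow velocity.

V = 2.42 m/s

With bottom width b = 1.54 m and side slope z = 2.4: A = (b + zy)y = (1.54 + 2.4×2.45)×2.45 = 18.18 m²; P = b + 2y√(1+z²) = 1.54 + 2×2.45×2.6 = 14.28 m.
Hydraulic radius R = A/P = 18.18/14.28 = 1.273 m.
From Manning's equation, V = (1/n) R^(2/3) S^(1/2) = (1/0.036) × 1.273^(2/3) × 0.005495^(1/2) = 2.42 m/s.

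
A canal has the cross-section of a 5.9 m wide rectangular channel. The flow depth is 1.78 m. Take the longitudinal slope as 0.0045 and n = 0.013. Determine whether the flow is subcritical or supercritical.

supercritical

Flow area A = b·y = 5.9 × 1.78 = 10.5 m². Wetted perimeter P = b + 2y = 5.9 + 2×1.78 = 9.46 m.
Hydraulic radius R = A/P = 10.5/9.46 = 1.11 m.
V = (1/n) R^(2/3) √S = (1/0.013) × 1.11^(2/3) × √0.0045 = 5.532 m/s. Hydraulic depth D_h = A/T = 10.5/5.9 = 1.78 m.
Froude number Fr = V/√(g·D_h) = 5.532/√(9.81×1.78) = 1.32, which is greater than 1, so the flow is supercritical.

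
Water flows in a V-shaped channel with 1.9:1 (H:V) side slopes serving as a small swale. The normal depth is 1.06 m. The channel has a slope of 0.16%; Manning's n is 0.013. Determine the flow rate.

Q = 3.97 m³/s

For a triangular section with side slope z = 1.9: A = zy² = 1.9×1.06² = 2.135 m²; P = 2y√(1+z²) = 2×1.06×2.147 = 4.552 m.
Hydraulic radius R = A/P = 2.135/4.552 = 0.469 m.
Manning's equation: Q = (1/n) A R^(2/3) S^(1/2) = (1/0.013) × 2.135 × 0.469^(2/3) × 0.0016^(1/2) = 3.97 m³/s.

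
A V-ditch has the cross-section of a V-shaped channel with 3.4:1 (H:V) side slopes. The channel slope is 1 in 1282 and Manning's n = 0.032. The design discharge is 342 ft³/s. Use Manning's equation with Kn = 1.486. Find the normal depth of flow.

Manning's equation rearranged: A R^(2/3) = nQ / (1.486·√S) = 0.032 × 342 / (1.486 × √0.00078) = 263.7.
Trying y = 4.41 ft: A R^(2/3) = 109 — too small.
Trying y = 7.82 ft: A R^(2/3) = 502 — too large.
Trying y = 6.14 ft: A R^(2/3) = 263.4 — matches.

y_n = 6.14 ft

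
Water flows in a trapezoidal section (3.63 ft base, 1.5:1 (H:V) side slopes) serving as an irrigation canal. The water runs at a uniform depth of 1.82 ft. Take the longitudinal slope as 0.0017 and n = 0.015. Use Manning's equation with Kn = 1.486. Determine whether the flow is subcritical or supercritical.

With bottom width b = 3.63 ft and side slope z = 1.5: A = (b + zy)y = (3.63 + 1.5×1.82)×1.82 = 11.58 ft²; P = b + 2y√(1+z²) = 3.63 + 2×1.82×1.803 = 10.19 ft.
Hydraulic radius R = A/P = 11.58/10.19 = 1.136 ft.
V = (1.486/n) R^(2/3) √S = (1.486/0.015) × 1.136^(2/3) × √0.0017 = 4.446 ft/s. Hydraulic depth D_h = A/T = 11.58/9.09 = 1.273 ft.
Froude number Fr = V/√(g·D_h) = 4.446/√(32.2×1.273) = 0.694, which is less than 1, so the flow is subcritical.

subcritical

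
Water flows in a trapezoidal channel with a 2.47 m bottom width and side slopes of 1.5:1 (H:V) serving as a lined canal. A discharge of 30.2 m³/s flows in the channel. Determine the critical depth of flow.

y_c = 1.76 m

At critical depth, Q² T / (g A³) = 1, i.e. A³/T = Q²/g = 30.2²/9.81 = 92.97.
Try y = 1.37 m: A³/T = 36.21 — too small.
Try y = 2.06 m: A³/T = 173.7 — too large.
Try y = 1.76 m: A³/T = 93.86 — matches.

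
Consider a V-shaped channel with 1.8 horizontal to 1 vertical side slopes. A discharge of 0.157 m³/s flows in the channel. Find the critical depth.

y_c = 0.274 m

At critical depth, Q² T / (g A³) = 1, i.e. A³/T = Q²/g = 0.157²/9.81 = 0.002513.
Try y = 0.342 m: A³/T = 0.00758 — high.
Try y = 0.221 m: A³/T = 0.000854 — low.
Try y = 0.274 m: A³/T = 0.002502 — close enough.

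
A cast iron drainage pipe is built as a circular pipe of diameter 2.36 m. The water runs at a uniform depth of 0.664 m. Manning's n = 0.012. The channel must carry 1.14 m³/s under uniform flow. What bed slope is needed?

S = 0.000661

For a circular section of diameter D = 2.36 m at depth y = 0.664 m, the central angle is θ = 2 arccos(1 − 2y/D) = 2.236 rad. Then A = (D²/8)(θ − sin θ) = 1.009 m² and P = Dθ/2 = 2.639 m.
Hydraulic radius R = A/P = 1.009/2.639 = 0.3825 m.
From Manning's equation, S = [nQ / (1 A R^(2/3))]² = [0.012 × 1.14 / (1 × 1.009 × 0.3825^(2/3))]² = 0.000661.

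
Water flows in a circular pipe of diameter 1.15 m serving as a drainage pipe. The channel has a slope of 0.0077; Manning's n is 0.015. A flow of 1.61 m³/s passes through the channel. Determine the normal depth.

y_n = 0.648 m

Manning's equation rearranged: A R^(2/3) = nQ / (1·√S) = 0.015 × 1.61 / (√0.0077) = 0.2752.
Trying y = 0.818 m: A R^(2/3) = 0.3867 — too large.
Trying y = 0.568 m: A R^(2/3) = 0.2216 — too small.
Trying y = 0.648 m: A R^(2/3) = 0.2755 — ≈ 0.2752.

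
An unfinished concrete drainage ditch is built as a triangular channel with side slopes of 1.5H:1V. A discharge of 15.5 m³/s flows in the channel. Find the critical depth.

At critical depth, Q² T / (g A³) = 1, i.e. A³/T = Q²/g = 15.5²/9.81 = 24.49.
Trying y = 1.38 m: A³/T = 5.631 — low.
Trying y = 1.85 m: A³/T = 24.38 — ≈ 24.49.

y_c = 1.85 m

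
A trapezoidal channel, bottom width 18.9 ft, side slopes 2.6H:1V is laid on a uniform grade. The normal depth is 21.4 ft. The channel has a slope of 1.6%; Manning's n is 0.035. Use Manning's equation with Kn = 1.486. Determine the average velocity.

V = 27.4 ft/s

With bottom width b = 18.9 ft and side slope z = 2.6: A = (b + zy)y = (18.9 + 2.6×21.4)×21.4 = 1595 ft²; P = b + 2y√(1+z²) = 18.9 + 2×21.4×2.786 = 138.1 ft.
Hydraulic radius R = A/P = 1595/138.1 = 11.55 ft.
From Manning's equation, V = (1.486/n) R^(2/3) S^(1/2) = (1.486/0.035) × 11.55^(2/3) × 0.016^(1/2) = 27.4 ft/s.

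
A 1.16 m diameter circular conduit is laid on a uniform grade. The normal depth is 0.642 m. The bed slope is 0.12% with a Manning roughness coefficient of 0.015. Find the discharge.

For a circular section of diameter D = 1.16 m at depth y = 0.642 m, the central angle is θ = 2 arccos(1 − 2y/D) = 3.356 rad. Then A = (D²/8)(θ − sin θ) = 0.6002 m² and P = Dθ/2 = 1.946 m.
Hydraulic radius R = A/P = 0.6002/1.946 = 0.3084 m.
Manning's equation: Q = (1/n) A R^(2/3) S^(1/2) = (1/0.015) × 0.6002 × 0.3084^(2/3) × 0.0012^(1/2) = 0.633 m³/s.

Q = 0.633 m³/s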